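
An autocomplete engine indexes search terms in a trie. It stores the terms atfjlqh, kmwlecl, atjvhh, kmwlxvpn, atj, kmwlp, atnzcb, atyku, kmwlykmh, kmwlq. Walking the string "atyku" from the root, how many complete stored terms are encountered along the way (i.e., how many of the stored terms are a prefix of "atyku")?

Check each prefix of "atyku" against the stored set — each match is an end-marker on the path.
Prefixes of the query that are stored words: "atyku"
Count: 1

1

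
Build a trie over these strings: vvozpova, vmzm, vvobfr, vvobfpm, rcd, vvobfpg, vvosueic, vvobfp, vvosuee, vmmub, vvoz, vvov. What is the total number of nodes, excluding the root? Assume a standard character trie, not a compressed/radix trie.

Trie structure (* marks end of a word):
(root)
├─ r
│  └─ c
│     └─ d *
└─ v
   ├─ m
   │  ├─ m
   │  │  └─ u
   │  │     └─ b *
   │  └─ z
   │     └─ m *
   └─ v
      └─ o
         ├─ b
         │  └─ f
         │     ├─ p *
         │     │  ├─ g *
         │     │  └─ m *
         │     └─ r *
         ├─ s
         │  └─ u
         │     └─ e
         │        ├─ e *
         │        └─ i
         │           └─ c *
         ├─ v *
         └─ z *
            └─ p
               └─ o
                  └─ v
                     └─ a *
Counting every labelled node above: 30.

30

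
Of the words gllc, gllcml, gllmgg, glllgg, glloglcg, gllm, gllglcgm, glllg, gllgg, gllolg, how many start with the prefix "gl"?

Walk to "gl"; the words in its subtree are exactly those with that prefix.
Matches: "gllc", "gllcml", "gllgg", "gllglcgm", "glllg", "glllgg", "gllm", "gllmgg", "glloglcg", "gllolg"
Count: 10

10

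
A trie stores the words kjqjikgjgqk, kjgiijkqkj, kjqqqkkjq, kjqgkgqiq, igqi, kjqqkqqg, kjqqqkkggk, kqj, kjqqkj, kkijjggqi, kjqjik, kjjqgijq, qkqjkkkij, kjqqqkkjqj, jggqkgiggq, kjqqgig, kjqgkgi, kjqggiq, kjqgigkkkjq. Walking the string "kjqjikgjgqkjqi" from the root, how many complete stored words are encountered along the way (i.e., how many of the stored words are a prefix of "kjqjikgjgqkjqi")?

Walk "kjqjikgjgqkjqi" from the root; an end-of-word marker is hit whenever a stored word is a prefix of "kjqjikgjgqkjqi".
Prefixes of the query that are stored words: "kjqjik", "kjqjikgjgqk"
Count: 2

2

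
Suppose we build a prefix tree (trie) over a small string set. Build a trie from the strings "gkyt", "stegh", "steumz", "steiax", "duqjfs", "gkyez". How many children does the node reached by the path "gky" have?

Follow the path "gky" to its node, then look at its outgoing edges.
Distinct next characters after "gky": e, t.
That node has 2 child edges.

2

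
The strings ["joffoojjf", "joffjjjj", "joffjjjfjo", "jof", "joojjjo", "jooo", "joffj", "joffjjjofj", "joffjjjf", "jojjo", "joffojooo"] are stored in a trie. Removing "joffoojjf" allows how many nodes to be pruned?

4

After clearing the end-marker at "joffoojjf", prune upward until reaching a node still needed by another word.
The suffix "ojjf" (4 nodes) is used only by "joffoojjf"; the node for "joffo" still has the child "j", so pruning stops there.
Nodes removed: 4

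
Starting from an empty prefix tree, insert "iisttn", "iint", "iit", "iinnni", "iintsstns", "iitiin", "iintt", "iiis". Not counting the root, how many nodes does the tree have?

Count nodes per top-level branch (shared prefixes stored once):
  'i'-branch (iiis, iinnni, iint, iintsstns, iintt, iisttn, iit, iitiin): 23 nodes
Sum: 23

23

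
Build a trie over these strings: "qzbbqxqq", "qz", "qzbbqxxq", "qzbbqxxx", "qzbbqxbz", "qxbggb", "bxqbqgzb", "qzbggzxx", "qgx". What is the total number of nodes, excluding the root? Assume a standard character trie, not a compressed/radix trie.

33

For each word, the new-node count is its length minus the longest prefix already in the trie:
  "qzbbqxqq" → 8 new (q, z, b, b, q, x, q, q)
  "qz" → prefix "qz" already present; 0 new (none)
  "qzbbqxxq" → prefix "qzbbqx" already present; 2 new (x, q)
  "qzbbqxxx" → prefix "qzbbqxx" already present; 1 new (x)
  "qzbbqxbz" → prefix "qzbbqx" already present; 2 new (b, z)
  "qxbggb" → prefix "q" already present; 5 new (x, b, g, g, b)
  "bxqbqgzb" → 8 new (b, x, q, b, q, g, z, b)
  "qzbggzxx" → prefix "qzb" already present; 5 new (g, g, z, x, x)
  "qgx" → prefix "q" already present; 2 new (g, x)
Total nodes = 8 + 0 + 2 + 1 + 2 + 5 + 8 + 5 + 2 = 33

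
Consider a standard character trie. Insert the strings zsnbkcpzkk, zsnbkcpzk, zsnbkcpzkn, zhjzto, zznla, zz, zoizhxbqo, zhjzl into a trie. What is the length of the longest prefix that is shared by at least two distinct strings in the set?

9

Equivalently: take the maximum, over all pairs, of their longest common prefix length.
"zsnbkcpzk" and "zsnbkcpzkk" agree on "zsnbkcpzk" (9 characters) before diverging; nothing deeper is shared.
Longest shared-prefix length: 9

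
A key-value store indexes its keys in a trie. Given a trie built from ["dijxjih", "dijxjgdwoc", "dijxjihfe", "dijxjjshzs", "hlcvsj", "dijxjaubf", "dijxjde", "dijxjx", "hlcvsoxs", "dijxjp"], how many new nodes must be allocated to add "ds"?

"d" is already a path in the trie; the remaining "s" must be added.
So 2 − 1 = 1 new nodes.

1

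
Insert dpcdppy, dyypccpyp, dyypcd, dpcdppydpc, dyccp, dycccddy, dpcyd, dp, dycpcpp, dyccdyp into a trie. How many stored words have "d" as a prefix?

Walk to "d"; the words in its subtree are exactly those with that prefix.
Words under "d": dp, dpcdppy, dpcdppydpc, dpcyd, dycccddy, dyccdyp, dyccp, dycpcpp, dyypccpyp, dyypcd
Count: 10

10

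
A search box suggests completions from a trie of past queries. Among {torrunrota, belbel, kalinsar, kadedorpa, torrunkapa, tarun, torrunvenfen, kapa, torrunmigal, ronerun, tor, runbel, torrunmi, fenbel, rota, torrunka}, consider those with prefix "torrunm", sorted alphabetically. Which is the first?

Words with prefix "torrunm", in lexicographic order: "torrunmi", "torrunmigal"
The 1st is torrunmi.

torrunmi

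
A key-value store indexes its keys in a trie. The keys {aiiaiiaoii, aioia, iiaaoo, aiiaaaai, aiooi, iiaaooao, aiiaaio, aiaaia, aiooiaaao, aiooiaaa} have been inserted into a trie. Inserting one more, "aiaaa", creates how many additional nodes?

Walking "aiaaa" from the root, the first 4 characters ("aiaa") follow existing edges; "a" is the first miss.
Each of the 1 remaining characters creates one node.

1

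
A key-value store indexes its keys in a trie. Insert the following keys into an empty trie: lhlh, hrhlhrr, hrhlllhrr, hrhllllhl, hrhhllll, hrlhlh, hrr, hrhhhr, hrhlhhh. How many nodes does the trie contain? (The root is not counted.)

Trie structure (* marks end of a word):
(root)
├─ h
│  └─ r
│     ├─ h
│     │  ├─ h
│     │  │  ├─ h
│     │  │  │  └─ r *
│     │  │  └─ l
│     │  │     └─ l
│     │  │        └─ l
│     │  │           └─ l *
│     │  └─ l
│     │     ├─ h
│     │     │  ├─ h
│     │     │  │  └─ h *
│     │     │  └─ r
│     │     │     └─ r *
│     │     └─ l
│     │        └─ l
│     │           ├─ h
│     │           │  └─ r
│     │           │     └─ r *
│     │           └─ l
│     │              └─ h
│     │                 └─ l *
│     ├─ l
│     │  └─ h
│     │     └─ l
│     │        └─ h *
│     └─ r *
└─ l
   └─ h
      └─ l
         └─ h *
Counting every labelled node above: 33.

33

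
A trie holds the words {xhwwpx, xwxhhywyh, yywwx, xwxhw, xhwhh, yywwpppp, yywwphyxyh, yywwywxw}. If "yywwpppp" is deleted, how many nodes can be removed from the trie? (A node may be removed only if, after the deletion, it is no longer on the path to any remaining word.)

A node on "yywwpppp"'s path can go only if nothing else ends at it or branches off below it.
The suffix "ppp" (3 nodes) is used only by "yywwpppp"; the node for "yywwp" still has the child "h", so pruning stops there.
Nodes removed: 3

3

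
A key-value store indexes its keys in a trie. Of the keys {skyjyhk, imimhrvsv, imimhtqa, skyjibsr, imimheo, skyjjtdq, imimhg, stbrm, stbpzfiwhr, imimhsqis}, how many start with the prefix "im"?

Walk to "im"; the words in its subtree are exactly those with that prefix.
Words under "im": imimheo, imimhg, imimhrvsv, imimhsqis, imimhtqa
Count: 5

5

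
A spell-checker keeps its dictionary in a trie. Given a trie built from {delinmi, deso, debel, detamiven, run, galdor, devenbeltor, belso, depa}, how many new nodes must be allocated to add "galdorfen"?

Walking "galdorfen" from the root, the first 6 characters ("galdor") follow existing edges; "f" is the first miss.
New nodes needed: |"galdorfen"| − 6 = 9 − 6 = 3.

3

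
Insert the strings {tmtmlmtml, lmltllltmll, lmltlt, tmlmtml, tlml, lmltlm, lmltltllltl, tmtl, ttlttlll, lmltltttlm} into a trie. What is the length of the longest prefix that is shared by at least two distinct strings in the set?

6

The deepest shared node is where two words last agree before diverging.
"lmltlt" and "lmltltllltl" agree on "lmltlt" (6 characters) before diverging; nothing deeper is shared.
Longest shared-prefix length: 6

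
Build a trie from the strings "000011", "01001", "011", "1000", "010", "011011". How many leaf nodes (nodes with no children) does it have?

Leaves are exactly the stored words that no other stored word extends.
Those words: "000011", "01001", "011011", "1000"
Leaf count: 4

4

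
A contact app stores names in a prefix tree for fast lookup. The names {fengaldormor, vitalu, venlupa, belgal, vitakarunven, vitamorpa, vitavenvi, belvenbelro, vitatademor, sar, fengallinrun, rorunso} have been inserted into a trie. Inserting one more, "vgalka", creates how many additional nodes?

Walking "vgalka" from the root, the first 1 characters ("v") follow existing edges; "g" is the first miss.
So 6 − 1 = 5 new nodes.

5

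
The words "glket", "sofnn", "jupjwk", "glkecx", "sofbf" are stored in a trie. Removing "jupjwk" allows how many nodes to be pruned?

6

A node on "jupjwk"'s path can go only if nothing else ends at it or branches off below it.
No other word shares any prefix with "jupjwk", so all 6 of its nodes go.
Nodes removed: 6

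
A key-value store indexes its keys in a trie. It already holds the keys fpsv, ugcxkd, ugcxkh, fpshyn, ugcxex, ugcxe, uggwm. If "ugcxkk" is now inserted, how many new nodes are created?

1

The longest prefix of "ugcxkk" already in the trie is "ugcxk" (length 5).
Each of the 1 remaining characters creates one node.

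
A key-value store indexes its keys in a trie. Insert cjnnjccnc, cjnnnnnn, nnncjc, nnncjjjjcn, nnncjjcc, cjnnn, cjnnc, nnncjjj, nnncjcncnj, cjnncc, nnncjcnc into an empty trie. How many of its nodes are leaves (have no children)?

Leaves are exactly the stored words that no other stored word extends.
Those words: "cjnncc", "cjnnjccnc", "cjnnnnnn", "nnncjcncnj", "nnncjjcc", "nnncjjjjcn"
Leaf count: 6

6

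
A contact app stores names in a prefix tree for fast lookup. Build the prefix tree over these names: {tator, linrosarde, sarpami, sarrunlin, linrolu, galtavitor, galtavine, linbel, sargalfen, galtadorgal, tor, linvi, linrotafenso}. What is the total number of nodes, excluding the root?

68

Insert word by word; a character creates a node only if that edge doesn't already exist:
  "tator" → 5 new (t, a, t, o, r)
  "linrosarde" → 10 new (l, i, n, r, o, s, a, r, d, e)
  "sarpami" → 7 new (s, a, r, p, a, m, i)
  "sarrunlin" → prefix "sar" already present; 6 new (r, u, n, l, i, n)
  "linrolu" → prefix "linro" already present; 2 new (l, u)
  "galtavitor" → 10 new (g, a, l, t, a, v, i, t, o, r)
  "galtavine" → prefix "galtavi" already present; 2 new (n, e)
  "linbel" → prefix "lin" already present; 3 new (b, e, l)
  "sargalfen" → prefix "sar" already present; 6 new (g, a, l, f, e, n)
  "galtadorgal" → prefix "galta" already present; 6 new (d, o, r, g, a, l)
  "tor" → prefix "t" already present; 2 new (o, r)
  "linvi" → prefix "lin" already present; 2 new (v, i)
  "linrotafenso" → prefix "linro" already present; 7 new (t, a, f, e, n, s, o)
Total nodes = 5 + 10 + 7 + 6 + 2 + 10 + 2 + 3 + 6 + 6 + 2 + 2 + 7 = 68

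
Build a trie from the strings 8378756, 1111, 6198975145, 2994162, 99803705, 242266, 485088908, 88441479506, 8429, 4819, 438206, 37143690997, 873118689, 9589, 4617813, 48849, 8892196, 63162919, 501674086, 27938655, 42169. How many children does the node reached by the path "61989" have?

The children of the "61989" node are the distinct next characters among strings starting with "61989".
Characters that immediately follow "61989" among the stored strings: {7}.
That node has 1 child edge.

1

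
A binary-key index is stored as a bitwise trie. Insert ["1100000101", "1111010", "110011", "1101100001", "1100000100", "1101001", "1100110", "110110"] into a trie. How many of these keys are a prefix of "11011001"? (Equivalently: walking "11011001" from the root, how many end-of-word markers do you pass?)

1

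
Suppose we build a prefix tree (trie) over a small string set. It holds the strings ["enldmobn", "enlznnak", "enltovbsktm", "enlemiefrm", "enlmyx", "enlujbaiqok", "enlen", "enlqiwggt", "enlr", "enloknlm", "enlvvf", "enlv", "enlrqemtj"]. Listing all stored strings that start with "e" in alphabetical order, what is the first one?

enldmobn

DFS of the "e" subtree visits, in order: "enldmobn", "enlemiefrm", "enlen", "enlmyx", "enloknlm", "enlqiwggt", "enlr", "enlrqemtj", "enltovbsktm", "enlujbaiqok", "enlv", "enlvvf", "enlznnak"
Position 1: enldmobn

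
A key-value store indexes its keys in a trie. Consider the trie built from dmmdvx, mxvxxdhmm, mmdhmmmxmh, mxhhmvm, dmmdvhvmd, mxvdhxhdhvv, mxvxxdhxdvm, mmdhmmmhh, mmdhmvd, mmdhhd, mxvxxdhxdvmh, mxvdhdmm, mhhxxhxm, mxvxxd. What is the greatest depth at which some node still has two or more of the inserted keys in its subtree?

11

The deepest shared node is where two words last agree before diverging.
e.g. "mxvxxdhxdvm" and "mxvxxdhxdvmh" share the prefix "mxvxxdhxdvm" of length 11; no pair shares a longer one.
Longest shared-prefix length: 11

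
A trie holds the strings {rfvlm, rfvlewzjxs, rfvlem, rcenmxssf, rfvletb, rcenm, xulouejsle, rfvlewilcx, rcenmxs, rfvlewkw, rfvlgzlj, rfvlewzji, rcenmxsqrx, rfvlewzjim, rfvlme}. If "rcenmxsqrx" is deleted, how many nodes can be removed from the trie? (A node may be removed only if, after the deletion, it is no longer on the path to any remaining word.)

3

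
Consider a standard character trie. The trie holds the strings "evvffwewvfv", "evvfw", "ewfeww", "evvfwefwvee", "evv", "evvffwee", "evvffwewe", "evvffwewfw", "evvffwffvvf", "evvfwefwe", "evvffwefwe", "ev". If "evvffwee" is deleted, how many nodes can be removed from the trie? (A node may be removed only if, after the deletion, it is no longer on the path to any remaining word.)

1

After clearing the end-marker at "evvffwee", prune upward until reaching a node still needed by another word.
The suffix "e" (1 node) is used only by "evvffwee"; the node for "evvffwe" still has the child "w", so pruning stops there.
Nodes removed: 1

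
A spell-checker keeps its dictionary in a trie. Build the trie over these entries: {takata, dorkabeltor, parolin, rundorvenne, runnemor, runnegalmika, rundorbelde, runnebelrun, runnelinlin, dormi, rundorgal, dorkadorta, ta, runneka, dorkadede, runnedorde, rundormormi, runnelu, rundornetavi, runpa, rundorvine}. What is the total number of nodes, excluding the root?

Trace insertions, counting only characters that open a new branch:
  "takata" → 6 new (t, a, k, a, t, a)
  "dorkabeltor" → 11 new (d, o, r, k, a, b, e, l, t, o, r)
  "parolin" → 7 new (p, a, r, o, l, i, n)
  "rundorvenne" → 11 new (r, u, n, d, o, r, v, e, n, n, e)
  "runnemor" → prefix "run" already present; 5 new (n, e, m, o, r)
  "runnegalmika" → prefix "runne" already present; 7 new (g, a, l, m, i, k, a)
  "rundorbelde" → prefix "rundor" already present; 5 new (b, e, l, d, e)
  "runnebelrun" → prefix "runne" already present; 6 new (b, e, l, r, u, n)
  "runnelinlin" → prefix "runne" already present; 6 new (l, i, n, l, i, n)
  "dormi" → prefix "dor" already present; 2 new (m, i)
  "rundorgal" → prefix "rundor" already present; 3 new (g, a, l)
  "dorkadorta" → prefix "dorka" already present; 5 new (d, o, r, t, a)
  "ta" → prefix "ta" already present; 0 new (none)
  "runneka" → prefix "runne" already present; 2 new (k, a)
  "dorkadede" → prefix "dorkad" already present; 3 new (e, d, e)
  "runnedorde" → prefix "runne" already present; 5 new (d, o, r, d, e)
  "rundormormi" → prefix "rundor" already present; 5 new (m, o, r, m, i)
  "runnelu" → prefix "runnel" already present; 1 new (u)
  "rundornetavi" → prefix "rundor" already present; 6 new (n, e, t, a, v, i)
  "runpa" → prefix "run" already present; 2 new (p, a)
  "rundorvine" → prefix "rundorv" already present; 3 new (i, n, e)
Total nodes = 6 + 11 + 7 + 11 + 5 + 7 + 5 + 6 + 6 + 2 + 3 + 5 + 0 + 2 + 3 + 5 + 5 + 1 + 6 + 2 + 3 = 101

101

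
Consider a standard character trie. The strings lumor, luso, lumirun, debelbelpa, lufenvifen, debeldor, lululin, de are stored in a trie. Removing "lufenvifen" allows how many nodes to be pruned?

8

After clearing the end-marker at "lufenvifen", prune upward until reaching a node still needed by another word.
The suffix "fenvifen" (8 nodes) is used only by "lufenvifen"; the node for "lu" still has the child "m", so pruning stops there.
Nodes removed: 8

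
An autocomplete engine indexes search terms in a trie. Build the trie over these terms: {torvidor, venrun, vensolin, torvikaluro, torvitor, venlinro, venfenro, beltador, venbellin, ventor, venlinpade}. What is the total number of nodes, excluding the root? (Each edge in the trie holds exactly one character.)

Count nodes per top-level branch (shared prefixes stored once):
  'b'-branch (beltador): 8 nodes
  't'-branch (torvidor, torvikaluro, torvitor): 17 nodes
  'v'-branch (venbellin, venfenro, venlinpade, venlinro, venrun, vensolin, ventor): 34 nodes
Sum: 59

59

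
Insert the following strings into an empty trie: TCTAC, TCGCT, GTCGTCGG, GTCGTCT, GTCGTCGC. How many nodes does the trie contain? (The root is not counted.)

Trie structure (* marks end of a word):
(root)
├─ G
│  └─ T
│     └─ C
│        └─ G
│           └─ T
│              └─ C
│                 ├─ G
│                 │  ├─ C *
│                 │  └─ G *
│                 └─ T *
└─ T
   └─ C
      ├─ G
      │  └─ C
      │     └─ T *
      └─ T
         └─ A
            └─ C *
Counting every labelled node above: 18.

18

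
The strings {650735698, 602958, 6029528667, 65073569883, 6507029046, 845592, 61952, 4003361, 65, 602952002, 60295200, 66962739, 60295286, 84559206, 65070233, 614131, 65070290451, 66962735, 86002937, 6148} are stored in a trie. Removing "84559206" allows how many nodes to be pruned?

A node on "84559206"'s path can go only if nothing else ends at it or branches off below it.
The suffix "06" (2 nodes) is used only by "84559206"; "845592" is itself a stored word, so pruning stops there.
Nodes removed: 2

2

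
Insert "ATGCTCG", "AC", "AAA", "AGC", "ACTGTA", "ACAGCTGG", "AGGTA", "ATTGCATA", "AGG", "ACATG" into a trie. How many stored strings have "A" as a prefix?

Traverse to the node for "A", then collect every word in that subtree.
Words under "A": AAA, AC, ACAGCTGG, ACATG, ACTGTA, AGC, AGG, AGGTA, ATGCTCG, ATTGCATA
Count: 10

10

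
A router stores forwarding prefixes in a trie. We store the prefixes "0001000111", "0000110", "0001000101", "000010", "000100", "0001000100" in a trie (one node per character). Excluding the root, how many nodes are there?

18

Trace insertions, counting only characters that open a new branch:
  "0001000111" → 10 new (0, 0, 0, 1, 0, 0, 0, 1, 1, 1)
  "0000110" → prefix "000" already present; 4 new (0, 1, 1, 0)
  "0001000101" → prefix "00010001" already present; 2 new (0, 1)
  "000010" → prefix "00001" already present; 1 new (0)
  "000100" → prefix "000100" already present; 0 new (none)
  "0001000100" → prefix "000100010" already present; 1 new (0)
Total nodes = 10 + 4 + 2 + 1 + 0 + 1 = 18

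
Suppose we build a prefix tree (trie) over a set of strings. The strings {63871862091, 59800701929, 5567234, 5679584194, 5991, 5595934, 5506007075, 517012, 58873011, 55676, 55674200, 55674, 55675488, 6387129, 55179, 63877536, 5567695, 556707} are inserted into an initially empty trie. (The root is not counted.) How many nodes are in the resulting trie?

Insert word by word; a character creates a node only if that edge doesn't already exist:
  "63871862091" → 11 new (6, 3, 8, 7, 1, 8, 6, 2, 0, 9, 1)
  "59800701929" → 11 new (5, 9, 8, 0, 0, 7, 0, 1, 9, 2, 9)
  "5567234" → prefix "5" already present; 6 new (5, 6, 7, 2, 3, 4)
  "5679584194" → prefix "5" already present; 9 new (6, 7, 9, 5, 8, 4, 1, 9, 4)
  "5991" → prefix "59" already present; 2 new (9, 1)
  "5595934" → prefix "55" already present; 5 new (9, 5, 9, 3, 4)
  "5506007075" → prefix "55" already present; 8 new (0, 6, 0, 0, 7, 0, 7, 5)
  "517012" → prefix "5" already present; 5 new (1, 7, 0, 1, 2)
  "58873011" → prefix "5" already present; 7 new (8, 8, 7, 3, 0, 1, 1)
  "55676" → prefix "5567" already present; 1 new (6)
  "55674200" → prefix "5567" already present; 4 new (4, 2, 0, 0)
  "55674" → prefix "55674" already present; 0 new (none)
  "55675488" → prefix "5567" already present; 4 new (5, 4, 8, 8)
  "6387129" → prefix "63871" already present; 2 new (2, 9)
  "55179" → prefix "55" already present; 3 new (1, 7, 9)
  "63877536" → prefix "6387" already present; 4 new (7, 5, 3, 6)
  "5567695" → prefix "55676" already present; 2 new (9, 5)
  "556707" → prefix "5567" already present; 2 new (0, 7)
Total nodes = 11 + 11 + 6 + 9 + 2 + 5 + 8 + 5 + 7 + 1 + 4 + 0 + 4 + 2 + 3 + 4 + 2 + 2 = 86

86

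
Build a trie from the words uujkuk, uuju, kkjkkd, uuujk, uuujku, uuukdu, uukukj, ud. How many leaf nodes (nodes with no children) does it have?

7

Leaves are exactly the stored words that no other stored word extends.
Those words: "kkjkkd", "ud", "uujkuk", "uuju", "uukukj", "uuujku", "uuukdu"
Leaf count: 7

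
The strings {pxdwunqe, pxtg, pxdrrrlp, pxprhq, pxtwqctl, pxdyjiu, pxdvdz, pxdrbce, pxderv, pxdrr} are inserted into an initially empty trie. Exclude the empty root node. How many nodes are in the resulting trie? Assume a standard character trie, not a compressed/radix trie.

Count nodes per top-level branch (shared prefixes stored once):
  'p'-branch (pxderv, pxdrbce, pxdrr, pxdrrrlp, pxdvdz, pxdwunqe, pxdyjiu, pxprhq, pxtg, pxtwqctl): 37 nodes
Sum: 37

37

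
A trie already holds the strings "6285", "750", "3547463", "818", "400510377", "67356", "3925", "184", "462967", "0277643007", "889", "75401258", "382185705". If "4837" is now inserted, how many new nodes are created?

3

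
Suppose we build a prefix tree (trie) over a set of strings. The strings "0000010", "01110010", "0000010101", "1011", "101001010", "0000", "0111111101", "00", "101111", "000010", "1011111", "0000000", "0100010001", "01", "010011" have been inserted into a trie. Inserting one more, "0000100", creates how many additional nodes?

"000010" is already a path in the trie; the remaining "0" must be added.
Each of the 1 remaining characters creates one node.

1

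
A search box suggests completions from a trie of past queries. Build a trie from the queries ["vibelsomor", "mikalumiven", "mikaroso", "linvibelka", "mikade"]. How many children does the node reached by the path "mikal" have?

Walk "mikal" from the root, arriving at one node.
Distinct next characters after "mikal": u.
That node has 1 child edge.

1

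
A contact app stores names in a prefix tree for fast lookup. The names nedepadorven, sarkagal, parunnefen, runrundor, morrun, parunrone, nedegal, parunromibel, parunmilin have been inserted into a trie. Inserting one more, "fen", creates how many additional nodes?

3

"fen" shares no prefix with any stored word, so all 3 characters open new nodes.
3 − 0 = 3 new nodes.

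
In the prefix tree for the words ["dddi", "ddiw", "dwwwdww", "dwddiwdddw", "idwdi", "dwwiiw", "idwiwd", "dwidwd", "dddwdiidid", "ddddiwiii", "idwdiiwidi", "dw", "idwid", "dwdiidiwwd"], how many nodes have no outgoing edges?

12

A leaf is a node with no children — equivalently, the end of a word that is not a proper prefix of any other stored word.
Those words: "ddddiwiii", "dddi", "dddwdiidid", "ddiw", "dwddiwdddw", "dwdiidiwwd", "dwidwd", "dwwiiw", "dwwwdww", "idwdiiwidi", "idwid", "idwiwd"
Leaf count: 12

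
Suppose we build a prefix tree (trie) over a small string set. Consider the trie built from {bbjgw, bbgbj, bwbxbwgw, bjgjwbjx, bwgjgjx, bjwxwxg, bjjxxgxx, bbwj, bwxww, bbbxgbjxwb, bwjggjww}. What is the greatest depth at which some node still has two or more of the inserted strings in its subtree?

Look for the deepest trie node that still has at least two words in its subtree.
"bbbxgbjxwb" and "bbgbj" agree on "bb" (2 characters) before diverging; nothing deeper is shared.
Longest shared-prefix length: 2

2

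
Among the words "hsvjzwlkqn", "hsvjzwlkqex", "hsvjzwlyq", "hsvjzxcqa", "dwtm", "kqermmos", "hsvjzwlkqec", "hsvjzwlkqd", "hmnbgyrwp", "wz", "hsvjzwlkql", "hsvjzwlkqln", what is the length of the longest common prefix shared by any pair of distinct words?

10

Look for the deepest trie node that still has at least two words in its subtree.
e.g. "hsvjzwlkqec" and "hsvjzwlkqex" share the prefix "hsvjzwlkqe" of length 10; no pair shares a longer one.
Longest shared-prefix length: 10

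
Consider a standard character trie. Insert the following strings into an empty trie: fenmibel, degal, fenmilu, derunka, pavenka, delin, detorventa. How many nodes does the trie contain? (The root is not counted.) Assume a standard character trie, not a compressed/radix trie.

38

Trie structure (* marks end of a word):
(root)
├─ d
│  └─ e
│     ├─ g
│     │  └─ a
│     │     └─ l *
│     ├─ l
│     │  └─ i
│     │     └─ n *
│     ├─ r
│     │  └─ u
│     │     └─ n
│     │        └─ k
│     │           └─ a *
│     └─ t
│        └─ o
│           └─ r
│              └─ v
│                 └─ e
│                    └─ n
│                       └─ t
│                          └─ a *
├─ f
│  └─ e
│     └─ n
│        └─ m
│           └─ i
│              ├─ b
│              │  └─ e
│              │     └─ l *
│              └─ l
│                 └─ u *
└─ p
   └─ a
      └─ v
         └─ e
            └─ n
               └─ k
                  └─ a *
Counting every labelled node above: 38.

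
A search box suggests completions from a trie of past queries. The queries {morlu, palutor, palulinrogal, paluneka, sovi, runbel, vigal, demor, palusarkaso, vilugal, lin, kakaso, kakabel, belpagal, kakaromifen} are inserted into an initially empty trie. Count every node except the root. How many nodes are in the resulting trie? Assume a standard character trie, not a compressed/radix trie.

83

Trace insertions, counting only characters that open a new branch:
  "morlu" → 5 new (m, o, r, l, u)
  "palutor" → 7 new (p, a, l, u, t, o, r)
  "palulinrogal" → prefix "palu" already present; 8 new (l, i, n, r, o, g, a, l)
  "paluneka" → prefix "palu" already present; 4 new (n, e, k, a)
  "sovi" → 4 new (s, o, v, i)
  "runbel" → 6 new (r, u, n, b, e, l)
  "vigal" → 5 new (v, i, g, a, l)
  "demor" → 5 new (d, e, m, o, r)
  "palusarkaso" → prefix "palu" already present; 7 new (s, a, r, k, a, s, o)
  "vilugal" → prefix "vi" already present; 5 new (l, u, g, a, l)
  "lin" → 3 new (l, i, n)
  "kakaso" → 6 new (k, a, k, a, s, o)
  "kakabel" → prefix "kaka" already present; 3 new (b, e, l)
  "belpagal" → 8 new (b, e, l, p, a, g, a, l)
  "kakaromifen" → prefix "kaka" already present; 7 new (r, o, m, i, f, e, n)
Total nodes = 5 + 7 + 8 + 4 + 4 + 6 + 5 + 5 + 7 + 5 + 3 + 6 + 3 + 8 + 7 = 83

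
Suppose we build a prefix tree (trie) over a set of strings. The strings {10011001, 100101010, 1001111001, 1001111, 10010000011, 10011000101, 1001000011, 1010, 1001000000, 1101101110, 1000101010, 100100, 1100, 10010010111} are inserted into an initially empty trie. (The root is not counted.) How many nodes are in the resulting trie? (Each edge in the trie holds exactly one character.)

Count nodes per top-level branch (shared prefixes stored once):
  '1'-branch (1000101010, 100100, 1001000000, 10010000011, 1001000011, 10010010111, 100101010, 10011000101, 10011001, 1001111, 1001111001, 1010, 1100, 1101101110): 55 nodes
Sum: 55

55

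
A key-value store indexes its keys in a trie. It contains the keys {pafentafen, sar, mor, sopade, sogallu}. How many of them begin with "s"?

Filter for entries beginning with "s":
Matches: "sar", "sogallu", "sopade"
Count: 3

3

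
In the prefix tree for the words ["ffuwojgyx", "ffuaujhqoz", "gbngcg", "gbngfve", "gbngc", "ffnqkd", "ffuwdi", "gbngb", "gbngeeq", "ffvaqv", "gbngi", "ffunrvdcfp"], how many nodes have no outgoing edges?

A leaf is a node with no children — equivalently, the end of a word that is not a proper prefix of any other stored word.
Those words: "ffnqkd", "ffuaujhqoz", "ffunrvdcfp", "ffuwdi", "ffuwojgyx", "ffvaqv", "gbngb", "gbngcg", "gbngeeq", "gbngfve", "gbngi"
Leaf count: 11

11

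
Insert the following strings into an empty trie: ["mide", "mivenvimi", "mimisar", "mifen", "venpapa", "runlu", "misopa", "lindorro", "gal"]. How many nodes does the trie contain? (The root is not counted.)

Insert word by word; a character creates a node only if that edge doesn't already exist:
  "mide" → 4 new (m, i, d, e)
  "mivenvimi" → prefix "mi" already present; 7 new (v, e, n, v, i, m, i)
  "mimisar" → prefix "mi" already present; 5 new (m, i, s, a, r)
  "mifen" → prefix "mi" already present; 3 new (f, e, n)
  "venpapa" → 7 new (v, e, n, p, a, p, a)
  "runlu" → 5 new (r, u, n, l, u)
  "misopa" → prefix "mi" already present; 4 new (s, o, p, a)
  "lindorro" → 8 new (l, i, n, d, o, r, r, o)
  "gal" → 3 new (g, a, l)
Total nodes = 4 + 7 + 5 + 3 + 7 + 5 + 4 + 8 + 3 = 46

46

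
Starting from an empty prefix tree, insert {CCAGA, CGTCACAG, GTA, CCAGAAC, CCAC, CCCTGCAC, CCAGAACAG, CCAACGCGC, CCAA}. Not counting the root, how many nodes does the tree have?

Count nodes per top-level branch (shared prefixes stored once):
  'C'-branch (CCAA, CCAACGCGC, CCAC, CCAGA, CCAGAAC, CCAGAACAG, CCCTGCAC, CGTCACAG): 29 nodes
  'G'-branch (GTA): 3 nodes
Sum: 32

32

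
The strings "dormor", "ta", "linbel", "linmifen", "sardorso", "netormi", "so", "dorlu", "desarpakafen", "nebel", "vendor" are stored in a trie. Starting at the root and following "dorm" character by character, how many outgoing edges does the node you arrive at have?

The children of the "dorm" node are the distinct next characters among strings starting with "dorm".
Characters that immediately follow "dorm" among the stored strings: {o}.
That node has 1 child edge.

1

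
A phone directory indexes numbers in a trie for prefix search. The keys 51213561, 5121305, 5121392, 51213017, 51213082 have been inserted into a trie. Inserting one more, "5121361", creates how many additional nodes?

The longest prefix of "5121361" already in the trie is "51213" (length 5).
So 7 − 5 = 2 new nodes.

2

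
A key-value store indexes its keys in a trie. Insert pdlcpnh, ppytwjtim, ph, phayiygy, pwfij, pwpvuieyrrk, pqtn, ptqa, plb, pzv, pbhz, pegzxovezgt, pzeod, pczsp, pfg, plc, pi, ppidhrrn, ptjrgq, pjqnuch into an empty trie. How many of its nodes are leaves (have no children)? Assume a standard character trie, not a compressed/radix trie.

A leaf is a node with no children — equivalently, the end of a word that is not a proper prefix of any other stored word.
Those words: "pbhz", "pczsp", "pdlcpnh", "pegzxovezgt", "pfg", "phayiygy", "pi", "pjqnuch", "plb", "plc", "ppidhrrn", "ppytwjtim", "pqtn", "ptjrgq", "ptqa", "pwfij", "pwpvuieyrrk", "pzeod", "pzv"
Leaf count: 19

19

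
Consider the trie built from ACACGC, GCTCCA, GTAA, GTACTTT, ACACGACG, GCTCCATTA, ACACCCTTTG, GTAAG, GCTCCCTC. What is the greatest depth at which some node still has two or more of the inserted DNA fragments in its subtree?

6

Look for the deepest trie node that still has at least two words in its subtree.
e.g. "GCTCCA" and "GCTCCATTA" share the prefix "GCTCCA" of length 6; no pair shares a longer one.
Longest shared-prefix length: 6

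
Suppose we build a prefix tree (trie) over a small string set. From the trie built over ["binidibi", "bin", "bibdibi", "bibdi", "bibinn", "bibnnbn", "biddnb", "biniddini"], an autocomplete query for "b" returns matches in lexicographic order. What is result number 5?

Filter for "b…" and sort: "bibdi", "bibdibi", "bibinn", "bibnnbn", "biddnb", "bin", "biniddini", "binidibi"
The 5th is biddnb.

biddnb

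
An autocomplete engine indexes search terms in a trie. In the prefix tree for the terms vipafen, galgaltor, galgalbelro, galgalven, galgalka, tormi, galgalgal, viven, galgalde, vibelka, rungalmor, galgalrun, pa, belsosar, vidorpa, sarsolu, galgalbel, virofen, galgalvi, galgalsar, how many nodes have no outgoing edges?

A leaf is a node with no children — equivalently, the end of a word that is not a proper prefix of any other stored word.
Those words: "belsosar", "galgalbelro", "galgalde", "galgalgal", "galgalka", "galgalrun", "galgalsar", "galgaltor", "galgalven", "galgalvi", "pa", "rungalmor", "sarsolu", "tormi", "vibelka", "vidorpa", "vipafen", "virofen", "viven"
Leaf count: 19

19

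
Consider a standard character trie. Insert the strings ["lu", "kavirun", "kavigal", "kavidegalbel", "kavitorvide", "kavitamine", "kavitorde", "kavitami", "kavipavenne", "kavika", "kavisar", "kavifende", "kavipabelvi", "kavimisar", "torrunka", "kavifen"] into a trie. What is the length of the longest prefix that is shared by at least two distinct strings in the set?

8

Equivalently: take the maximum, over all pairs, of their longest common prefix length.
e.g. "kavitami" and "kavitamine" share the prefix "kavitami" of length 8; no pair shares a longer one.
Longest shared-prefix length: 8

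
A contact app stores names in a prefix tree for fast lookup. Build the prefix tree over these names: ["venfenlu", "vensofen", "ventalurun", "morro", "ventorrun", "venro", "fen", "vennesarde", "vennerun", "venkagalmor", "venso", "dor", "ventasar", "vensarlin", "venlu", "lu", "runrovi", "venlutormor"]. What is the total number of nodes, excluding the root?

For each word, the new-node count is its length minus the longest prefix already in the trie:
  "venfenlu" → 8 new (v, e, n, f, e, n, l, u)
  "vensofen" → prefix "ven" already present; 5 new (s, o, f, e, n)
  "ventalurun" → prefix "ven" already present; 7 new (t, a, l, u, r, u, n)
  "morro" → 5 new (m, o, r, r, o)
  "ventorrun" → prefix "vent" already present; 5 new (o, r, r, u, n)
  "venro" → prefix "ven" already present; 2 new (r, o)
  "fen" → 3 new (f, e, n)
  "vennesarde" → prefix "ven" already present; 7 new (n, e, s, a, r, d, e)
  "vennerun" → prefix "venne" already present; 3 new (r, u, n)
  "venkagalmor" → prefix "ven" already present; 8 new (k, a, g, a, l, m, o, r)
  "venso" → prefix "venso" already present; 0 new (none)
  "dor" → 3 new (d, o, r)
  "ventasar" → prefix "venta" already present; 3 new (s, a, r)
  "vensarlin" → prefix "vens" already present; 5 new (a, r, l, i, n)
  "venlu" → prefix "ven" already present; 2 new (l, u)
  "lu" → 2 new (l, u)
  "runrovi" → 7 new (r, u, n, r, o, v, i)
  "venlutormor" → prefix "venlu" already present; 6 new (t, o, r, m, o, r)
Total nodes = 8 + 5 + 7 + 5 + 5 + 2 + 3 + 7 + 3 + 8 + 0 + 3 + 3 + 5 + 2 + 2 + 7 + 6 = 81

81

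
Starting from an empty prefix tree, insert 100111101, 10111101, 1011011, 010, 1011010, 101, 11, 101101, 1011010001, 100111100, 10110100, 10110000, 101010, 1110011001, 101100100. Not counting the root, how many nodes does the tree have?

44

Trace insertions, counting only characters that open a new branch:
  "100111101" → 9 new (1, 0, 0, 1, 1, 1, 1, 0, 1)
  "10111101" → prefix "10" already present; 6 new (1, 1, 1, 1, 0, 1)
  "1011011" → prefix "1011" already present; 3 new (0, 1, 1)
  "010" → 3 new (0, 1, 0)
  "1011010" → prefix "101101" already present; 1 new (0)
  "101" → prefix "101" already present; 0 new (none)
  "11" → prefix "1" already present; 1 new (1)
  "101101" → prefix "101101" already present; 0 new (none)
  "1011010001" → prefix "1011010" already present; 3 new (0, 0, 1)
  "100111100" → prefix "10011110" already present; 1 new (0)
  "10110100" → prefix "10110100" already present; 0 new (none)
  "10110000" → prefix "10110" already present; 3 new (0, 0, 0)
  "101010" → prefix "101" already present; 3 new (0, 1, 0)
  "1110011001" → prefix "11" already present; 8 new (1, 0, 0, 1, 1, 0, 0, 1)
  "101100100" → prefix "101100" already present; 3 new (1, 0, 0)
Total nodes = 9 + 6 + 3 + 3 + 1 + 0 + 1 + 0 + 3 + 1 + 0 + 3 + 3 + 8 + 3 = 44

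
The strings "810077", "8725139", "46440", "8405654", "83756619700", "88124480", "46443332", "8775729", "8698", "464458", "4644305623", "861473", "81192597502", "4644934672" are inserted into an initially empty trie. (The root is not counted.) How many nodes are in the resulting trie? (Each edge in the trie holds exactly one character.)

78

Insert word by word; a character creates a node only if that edge doesn't already exist:
  "810077" → 6 new (8, 1, 0, 0, 7, 7)
  "8725139" → prefix "8" already present; 6 new (7, 2, 5, 1, 3, 9)
  "46440" → 5 new (4, 6, 4, 4, 0)
  "8405654" → prefix "8" already present; 6 new (4, 0, 5, 6, 5, 4)
  "83756619700" → prefix "8" already present; 10 new (3, 7, 5, 6, 6, 1, 9, 7, 0, 0)
  "88124480" → prefix "8" already present; 7 new (8, 1, 2, 4, 4, 8, 0)
  "46443332" → prefix "4644" already present; 4 new (3, 3, 3, 2)
  "8775729" → prefix "87" already present; 5 new (7, 5, 7, 2, 9)
  "8698" → prefix "8" already present; 3 new (6, 9, 8)
  "464458" → prefix "4644" already present; 2 new (5, 8)
  "4644305623" → prefix "46443" already present; 5 new (0, 5, 6, 2, 3)
  "861473" → prefix "86" already present; 4 new (1, 4, 7, 3)
  "81192597502" → prefix "81" already present; 9 new (1, 9, 2, 5, 9, 7, 5, 0, 2)
  "4644934672" → prefix "4644" already present; 6 new (9, 3, 4, 6, 7, 2)
Total nodes = 6 + 6 + 5 + 6 + 10 + 7 + 4 + 5 + 3 + 2 + 5 + 4 + 9 + 6 = 78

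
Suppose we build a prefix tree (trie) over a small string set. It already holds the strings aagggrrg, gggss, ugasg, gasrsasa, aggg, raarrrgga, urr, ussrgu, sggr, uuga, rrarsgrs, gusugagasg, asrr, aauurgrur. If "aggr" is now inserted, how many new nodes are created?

1

The longest prefix of "aggr" already in the trie is "agg" (length 3).
So 4 − 3 = 1 new nodes.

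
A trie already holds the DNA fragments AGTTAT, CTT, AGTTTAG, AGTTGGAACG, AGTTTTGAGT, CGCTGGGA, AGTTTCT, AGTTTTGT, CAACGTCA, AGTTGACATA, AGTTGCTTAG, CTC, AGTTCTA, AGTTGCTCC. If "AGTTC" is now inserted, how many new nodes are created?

Every character of "AGTTC" already lies on an existing path (it is a prefix of some stored word).
No new nodes are needed: 0.

0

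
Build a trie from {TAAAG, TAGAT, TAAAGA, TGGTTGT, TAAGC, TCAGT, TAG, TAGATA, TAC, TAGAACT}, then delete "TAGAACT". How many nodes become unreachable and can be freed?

After clearing the end-marker at "TAGAACT", prune upward until reaching a node still needed by another word.
The suffix "ACT" (3 nodes) is used only by "TAGAACT"; the node for "TAGA" still has the child "T", so pruning stops there.
Nodes removed: 3

3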